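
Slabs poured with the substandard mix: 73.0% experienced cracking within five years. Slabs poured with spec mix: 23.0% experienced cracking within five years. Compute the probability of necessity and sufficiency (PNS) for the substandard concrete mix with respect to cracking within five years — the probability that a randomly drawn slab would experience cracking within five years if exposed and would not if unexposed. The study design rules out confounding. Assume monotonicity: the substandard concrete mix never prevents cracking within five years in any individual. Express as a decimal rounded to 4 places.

p₁ = 0.73, p₀ = 0.23.
Under exogeneity and monotonicity, PNS = p₁ − p₀.
PNS = 0.73 − 0.23 = 0.5

PNS ≈ 0.5000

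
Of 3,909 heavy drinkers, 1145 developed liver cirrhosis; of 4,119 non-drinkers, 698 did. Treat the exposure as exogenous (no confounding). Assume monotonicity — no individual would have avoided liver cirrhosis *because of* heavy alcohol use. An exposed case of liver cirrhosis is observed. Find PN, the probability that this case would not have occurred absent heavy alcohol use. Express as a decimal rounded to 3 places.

PN ≈ 0.421

p₁ = P(outcome | exposed) = 1145/3909 = 0.29291
p₀ = P(outcome | unexposed) = 698/4119 = 0.16946
Under exogeneity and monotonicity, PN = (p₁ − p₀) / p₁.
PN = (0.29291 − 0.16946) / 0.29291 = 0.12346 / 0.29291 ≈ 0.4215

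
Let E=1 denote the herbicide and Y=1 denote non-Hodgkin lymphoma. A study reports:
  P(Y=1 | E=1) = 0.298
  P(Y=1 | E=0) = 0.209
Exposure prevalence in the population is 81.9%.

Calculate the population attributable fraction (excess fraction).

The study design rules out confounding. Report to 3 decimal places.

Let p₁ = 0.298, p₀ = 0.209.
Overall risk P(Y=1) = π·p₁ + (1−π)·p₀ = 0.819×0.298 + 0.181×0.209 = 0.28189.
Under exogeneity, PAF = [P(Y=1) − p₀] / P(Y=1).
PAF = (0.28189 − 0.209) / 0.28189 ≈ 0.2586

PAF ≈ 0.259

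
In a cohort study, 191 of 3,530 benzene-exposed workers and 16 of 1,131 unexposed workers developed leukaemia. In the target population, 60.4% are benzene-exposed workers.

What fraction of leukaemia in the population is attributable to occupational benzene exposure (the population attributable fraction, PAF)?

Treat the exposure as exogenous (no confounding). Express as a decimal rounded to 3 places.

p₁ = P(outcome | exposed) = 191/3530 = 0.054108
p₀ = P(outcome | unexposed) = 16/1131 = 0.014147
Overall risk P(Y=1) = π·p₁ + (1−π)·p₀ = 0.604×0.054108 + 0.396×0.014147 = 0.038283.
Under exogeneity, PAF = [P(Y=1) − p₀] / P(Y=1).
PAF = (0.038283 − 0.014147) / 0.038283 ≈ 0.6305

PAF ≈ 0.630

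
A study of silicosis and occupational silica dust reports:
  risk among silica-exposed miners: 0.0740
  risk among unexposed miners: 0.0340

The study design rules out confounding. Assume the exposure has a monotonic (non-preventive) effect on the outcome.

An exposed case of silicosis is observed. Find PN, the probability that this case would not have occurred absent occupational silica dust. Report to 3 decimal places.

PN ≈ 0.541

Let p₁ = 0.074, p₀ = 0.034.
Under exogeneity and monotonicity, PN = (p₁ − p₀) / p₁.
PN = (0.074 − 0.034) / 0.074 = 0.04 / 0.074 ≈ 0.5405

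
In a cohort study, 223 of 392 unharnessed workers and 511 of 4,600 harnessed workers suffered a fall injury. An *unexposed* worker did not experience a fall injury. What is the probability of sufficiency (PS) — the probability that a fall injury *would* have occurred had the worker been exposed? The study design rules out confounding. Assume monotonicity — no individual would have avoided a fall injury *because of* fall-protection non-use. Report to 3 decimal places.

PS ≈ 0.515

p₁ = P(outcome | exposed) = 223/392 = 0.56888
p₀ = P(outcome | unexposed) = 511/4600 = 0.11109
Under exogeneity and monotonicity, PS = (p₁ − p₀) / (1 − p₀).
PS = (0.56888 − 0.11109) / (1 − 0.11109) = 0.45779 / 0.88891 ≈ 0.5150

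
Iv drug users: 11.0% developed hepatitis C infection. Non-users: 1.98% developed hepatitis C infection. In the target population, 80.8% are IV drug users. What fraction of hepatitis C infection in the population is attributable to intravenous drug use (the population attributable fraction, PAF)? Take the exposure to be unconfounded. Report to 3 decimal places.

p₁ = 0.11, p₀ = 0.0198.
Overall risk P(Y=1) = π·p₁ + (1−π)·p₀ = 0.808×0.11 + 0.192×0.0198 = 0.092682.
Under exogeneity, PAF = [P(Y=1) − p₀] / P(Y=1).
PAF = (0.092682 − 0.0198) / 0.092682 ≈ 0.7864

PAF ≈ 0.786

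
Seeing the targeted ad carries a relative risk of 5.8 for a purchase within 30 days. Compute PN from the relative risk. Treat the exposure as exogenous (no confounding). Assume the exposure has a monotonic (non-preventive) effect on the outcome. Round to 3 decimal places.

Under exogeneity and monotonicity, PN = (RR − 1) / RR = 1 − 1/RR.
PN = (5.8 − 1) / 5.8 = 4.8 / 5.8 ≈ 0.8276

PN ≈ 0.828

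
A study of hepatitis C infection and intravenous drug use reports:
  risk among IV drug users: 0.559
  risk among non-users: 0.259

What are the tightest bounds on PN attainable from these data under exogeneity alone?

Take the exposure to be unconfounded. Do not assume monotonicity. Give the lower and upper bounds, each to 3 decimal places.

0.537 ≤ PN ≤ 1.000

Let p₁ = 0.559, p₀ = 0.259.
Under exogeneity alone the bounds on PN are max{0,(p₁−p₀)/p₁} ≤ PN ≤ min{1,(1−p₀)/p₁}.
  lower = (p₁ − p₀)/p₁ = 0.3 / 0.559 ≈ 0.5367
  upper = min{1, (1 − p₀)/p₁} = 0.741 / 0.559 ≈ 1.3256 → capped at 1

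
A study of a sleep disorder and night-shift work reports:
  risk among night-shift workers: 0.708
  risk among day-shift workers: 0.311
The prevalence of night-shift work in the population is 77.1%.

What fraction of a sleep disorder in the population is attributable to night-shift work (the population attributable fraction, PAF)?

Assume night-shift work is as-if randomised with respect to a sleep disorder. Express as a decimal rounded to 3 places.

Let p₁ = 0.708, p₀ = 0.311.
Overall risk P(Y=1) = π·p₁ + (1−π)·p₀ = 0.771×0.708 + 0.229×0.311 = 0.61709.
Under exogeneity, PAF = [P(Y=1) − p₀] / P(Y=1).
PAF = (0.61709 − 0.311) / 0.61709 ≈ 0.4960

PAF ≈ 0.496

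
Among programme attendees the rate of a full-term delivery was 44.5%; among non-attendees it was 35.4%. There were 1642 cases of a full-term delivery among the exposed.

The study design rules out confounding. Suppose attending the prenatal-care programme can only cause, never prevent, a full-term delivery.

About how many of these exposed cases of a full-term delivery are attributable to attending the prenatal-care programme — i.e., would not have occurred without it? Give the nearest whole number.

about 336 cases

p₁ = 0.445, p₀ = 0.354.
PN = (p₁ − p₀)/p₁ = (0.445 − 0.354) / 0.445 ≈ 0.20449.
Attributable cases ≈ PN × (exposed cases) = 0.20449 × 1642 ≈ 335.78.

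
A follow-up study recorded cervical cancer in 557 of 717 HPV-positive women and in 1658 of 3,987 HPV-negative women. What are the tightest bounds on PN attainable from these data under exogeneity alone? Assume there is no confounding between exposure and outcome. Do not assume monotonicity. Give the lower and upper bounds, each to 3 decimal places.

0.465 ≤ PN ≤ 0.752

p₁ = P(outcome | exposed) = 557/717 = 0.77685
p₀ = P(outcome | unexposed) = 1658/3987 = 0.41585
Under exogeneity alone the bounds on PN are max{0,(p₁−p₀)/p₁} ≤ PN ≤ min{1,(1−p₀)/p₁}.
  lower = (p₁ − p₀)/p₁ = 0.361 / 0.77685 ≈ 0.4647
  upper = min{1, (1 − p₀)/p₁} = 0.58415 / 0.77685 ≈ 0.7519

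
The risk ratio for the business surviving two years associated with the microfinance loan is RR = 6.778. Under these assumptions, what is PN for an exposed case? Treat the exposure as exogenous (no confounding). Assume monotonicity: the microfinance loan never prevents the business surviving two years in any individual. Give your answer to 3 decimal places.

PN ≈ 0.852

Under exogeneity and monotonicity, PN = (RR − 1) / RR = 1 − 1/RR.
PN = (6.778 − 1) / 6.778 = 5.778 / 6.778 ≈ 0.8525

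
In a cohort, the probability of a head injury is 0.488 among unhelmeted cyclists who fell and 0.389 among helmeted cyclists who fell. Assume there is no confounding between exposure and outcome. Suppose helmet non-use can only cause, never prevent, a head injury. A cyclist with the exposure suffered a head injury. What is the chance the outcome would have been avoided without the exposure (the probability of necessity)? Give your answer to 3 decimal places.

Let p₁ = 0.488, p₀ = 0.389.
Under exogeneity and monotonicity, PN = (p₁ − p₀) / p₁.
PN = (0.488 − 0.389) / 0.488 = 0.099 / 0.488 ≈ 0.2029

PN ≈ 0.203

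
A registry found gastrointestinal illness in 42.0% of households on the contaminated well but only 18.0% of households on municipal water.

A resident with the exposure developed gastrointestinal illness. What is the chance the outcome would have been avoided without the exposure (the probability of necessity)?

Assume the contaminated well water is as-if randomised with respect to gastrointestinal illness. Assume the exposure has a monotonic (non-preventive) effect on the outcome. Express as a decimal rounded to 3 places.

p₁ = 0.42, p₀ = 0.18.
Under exogeneity and monotonicity, PN = (p₁ − p₀) / p₁.
PN = (0.42 − 0.18) / 0.42 = 0.24 / 0.42 ≈ 0.5714

PN ≈ 0.571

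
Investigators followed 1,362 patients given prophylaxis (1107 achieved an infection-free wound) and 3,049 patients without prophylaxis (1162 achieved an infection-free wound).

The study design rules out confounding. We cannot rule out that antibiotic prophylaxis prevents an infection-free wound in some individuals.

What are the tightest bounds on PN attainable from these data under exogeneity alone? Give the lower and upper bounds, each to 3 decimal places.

p₁ = P(outcome | exposed) = 1107/1362 = 0.81278
p₀ = P(outcome | unexposed) = 1162/3049 = 0.38111
Under exogeneity alone the bounds on PN are max{0,(p₁−p₀)/p₁} ≤ PN ≤ min{1,(1−p₀)/p₁}.
  lower = (p₁ − p₀)/p₁ = 0.43167 / 0.81278 ≈ 0.5311
  upper = min{1, (1 − p₀)/p₁} = 0.61889 / 0.81278 ≈ 0.7615

0.531 ≤ PN ≤ 0.761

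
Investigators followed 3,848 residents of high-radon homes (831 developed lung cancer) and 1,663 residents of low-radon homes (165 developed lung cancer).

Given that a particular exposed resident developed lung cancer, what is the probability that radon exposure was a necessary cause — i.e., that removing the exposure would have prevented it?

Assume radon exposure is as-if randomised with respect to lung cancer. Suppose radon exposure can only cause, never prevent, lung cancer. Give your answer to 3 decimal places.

p₁ = P(outcome | exposed) = 831/3848 = 0.21596
p₀ = P(outcome | unexposed) = 165/1663 = 0.099218
Under exogeneity and monotonicity, PN = (p₁ − p₀) / p₁.
PN = (0.21596 − 0.099218) / 0.21596 = 0.11674 / 0.21596 ≈ 0.5406

PN ≈ 0.541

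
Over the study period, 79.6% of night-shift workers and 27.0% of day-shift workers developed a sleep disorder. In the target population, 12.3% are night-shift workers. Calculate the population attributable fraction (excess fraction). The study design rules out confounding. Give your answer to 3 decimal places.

PAF ≈ 0.193

p₁ = 0.796, p₀ = 0.27.
Overall risk P(Y=1) = π·p₁ + (1−π)·p₀ = 0.123×0.796 + 0.877×0.27 = 0.3347.
Under exogeneity, PAF = [P(Y=1) − p₀] / P(Y=1).
PAF = (0.3347 − 0.27) / 0.3347 ≈ 0.1933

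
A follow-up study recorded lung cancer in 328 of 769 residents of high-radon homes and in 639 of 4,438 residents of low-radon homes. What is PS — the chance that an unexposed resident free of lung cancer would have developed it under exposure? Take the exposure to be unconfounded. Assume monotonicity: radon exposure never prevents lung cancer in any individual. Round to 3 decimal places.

p₁ = P(outcome | exposed) = 328/769 = 0.42653
p₀ = P(outcome | unexposed) = 639/4438 = 0.14398
Under exogeneity and monotonicity, PS = (p₁ − p₀) / (1 − p₀).
PS = (0.42653 − 0.14398) / (1 − 0.14398) = 0.28254 / 0.85602 ≈ 0.3301

PS ≈ 0.330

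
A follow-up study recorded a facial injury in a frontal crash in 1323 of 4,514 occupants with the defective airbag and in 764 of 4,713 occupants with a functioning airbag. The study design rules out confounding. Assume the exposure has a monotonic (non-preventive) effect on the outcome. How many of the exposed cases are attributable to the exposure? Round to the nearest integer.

about 591 cases

p₁ = P(outcome | exposed) = 1323/4514 = 0.29309
p₀ = P(outcome | unexposed) = 764/4713 = 0.1621
PN = (p₁ − p₀)/p₁ = (0.29309 − 0.1621) / 0.29309 ≈ 0.44691.
Attributable cases ≈ PN × (exposed cases) = 0.44691 × 1323 ≈ 591.26.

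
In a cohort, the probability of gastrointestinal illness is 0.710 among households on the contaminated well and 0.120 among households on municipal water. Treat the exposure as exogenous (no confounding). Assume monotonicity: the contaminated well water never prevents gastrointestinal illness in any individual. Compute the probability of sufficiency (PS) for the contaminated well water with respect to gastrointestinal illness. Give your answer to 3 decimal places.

Let p₁ = 0.71, p₀ = 0.12.
Under exogeneity and monotonicity, PS = (p₁ − p₀) / (1 − p₀).
PS = (0.71 − 0.12) / (1 − 0.12) = 0.59 / 0.88 ≈ 0.6705

PS ≈ 0.670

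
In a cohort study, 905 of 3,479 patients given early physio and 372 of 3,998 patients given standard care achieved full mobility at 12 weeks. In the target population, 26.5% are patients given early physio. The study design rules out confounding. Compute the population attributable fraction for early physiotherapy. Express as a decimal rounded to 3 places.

p₁ = P(outcome | exposed) = 905/3479 = 0.26013
p₀ = P(outcome | unexposed) = 372/3998 = 0.093047
Overall risk P(Y=1) = π·p₁ + (1−π)·p₀ = 0.265×0.26013 + 0.735×0.093047 = 0.13732.
Under exogeneity, PAF = [P(Y=1) − p₀] / P(Y=1).
PAF = (0.13732 − 0.093047) / 0.13732 ≈ 0.3224

PAF ≈ 0.322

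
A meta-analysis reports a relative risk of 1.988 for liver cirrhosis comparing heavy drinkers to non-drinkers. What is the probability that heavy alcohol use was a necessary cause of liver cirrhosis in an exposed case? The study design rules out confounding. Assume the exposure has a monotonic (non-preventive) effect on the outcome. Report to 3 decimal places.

PN ≈ 0.497

Under exogeneity and monotonicity, PN = (RR − 1) / RR = 1 − 1/RR.
PN = (1.988 − 1) / 1.988 = 0.988 / 1.988 ≈ 0.4970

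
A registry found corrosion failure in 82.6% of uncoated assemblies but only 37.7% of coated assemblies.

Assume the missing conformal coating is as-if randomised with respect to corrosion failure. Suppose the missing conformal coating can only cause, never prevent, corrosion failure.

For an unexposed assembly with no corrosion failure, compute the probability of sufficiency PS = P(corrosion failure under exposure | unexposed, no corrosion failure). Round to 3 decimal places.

PS ≈ 0.721

p₁ = 0.826, p₀ = 0.377.
Under exogeneity and monotonicity, PS = (p₁ − p₀) / (1 − p₀).
PS = (0.826 − 0.377) / (1 − 0.377) = 0.449 / 0.623 ≈ 0.7207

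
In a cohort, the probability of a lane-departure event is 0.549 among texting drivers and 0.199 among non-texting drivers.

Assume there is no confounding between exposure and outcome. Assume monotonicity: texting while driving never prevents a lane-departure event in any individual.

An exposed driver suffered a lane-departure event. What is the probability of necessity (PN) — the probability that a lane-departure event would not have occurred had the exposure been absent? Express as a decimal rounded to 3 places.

PN ≈ 0.638

Let p₁ = 0.549, p₀ = 0.199.
Under exogeneity and monotonicity, PN = (p₁ − p₀) / p₁.
PN = (0.549 − 0.199) / 0.549 = 0.35 / 0.549 ≈ 0.6375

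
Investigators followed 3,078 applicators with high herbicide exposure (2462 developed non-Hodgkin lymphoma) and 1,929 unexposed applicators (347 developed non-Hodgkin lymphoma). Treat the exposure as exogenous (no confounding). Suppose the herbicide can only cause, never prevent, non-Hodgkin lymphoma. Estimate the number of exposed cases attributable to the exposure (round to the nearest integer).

about 1908 cases

p₁ = P(outcome | exposed) = 2462/3078 = 0.79987
p₀ = P(outcome | unexposed) = 347/1929 = 0.17989
PN = (p₁ − p₀)/p₁ = (0.79987 − 0.17989) / 0.79987 ≈ 0.77511.
Attributable cases ≈ PN × (exposed cases) = 0.77511 × 2462 ≈ 1908.31.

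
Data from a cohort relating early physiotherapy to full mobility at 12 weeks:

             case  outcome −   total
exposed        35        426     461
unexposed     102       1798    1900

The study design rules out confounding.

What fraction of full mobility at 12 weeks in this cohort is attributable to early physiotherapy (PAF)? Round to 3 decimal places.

PAF ≈ 0.075

p₁ = P(outcome | exposed) = 35/461 = 0.075922
p₀ = P(outcome | unexposed) = 102/1900 = 0.053684
Exposure prevalence π = 461/2361 = 0.19526; overall risk P(Y=1) = 0.058026.
Under exogeneity, PAF = [P(Y=1) − p₀]/P(Y=1).
PAF = (0.058026 − 0.053684) / 0.058026 ≈ 0.0748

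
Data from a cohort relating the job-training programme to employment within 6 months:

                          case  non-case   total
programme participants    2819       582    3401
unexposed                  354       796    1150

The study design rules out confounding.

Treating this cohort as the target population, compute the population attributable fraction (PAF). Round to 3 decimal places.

p₁ = P(outcome | exposed) = 2819/3401 = 0.82887
p₀ = P(outcome | unexposed) = 354/1150 = 0.30783
Exposure prevalence π = 3401/4551 = 0.74731; overall risk P(Y=1) = 0.69721.
Under exogeneity, PAF = [P(Y=1) − p₀]/P(Y=1).
PAF = (0.69721 − 0.30783) / 0.69721 ≈ 0.5585

PAF ≈ 0.558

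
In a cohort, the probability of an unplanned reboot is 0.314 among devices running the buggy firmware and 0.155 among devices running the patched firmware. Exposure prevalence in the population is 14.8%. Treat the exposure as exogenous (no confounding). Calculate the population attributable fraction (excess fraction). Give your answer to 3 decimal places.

PAF ≈ 0.132

Let p₁ = 0.314, p₀ = 0.155.
Overall risk P(Y=1) = π·p₁ + (1−π)·p₀ = 0.148×0.314 + 0.852×0.155 = 0.17853.
Under exogeneity, PAF = [P(Y=1) − p₀] / P(Y=1).
PAF = (0.17853 − 0.155) / 0.17853 ≈ 0.1318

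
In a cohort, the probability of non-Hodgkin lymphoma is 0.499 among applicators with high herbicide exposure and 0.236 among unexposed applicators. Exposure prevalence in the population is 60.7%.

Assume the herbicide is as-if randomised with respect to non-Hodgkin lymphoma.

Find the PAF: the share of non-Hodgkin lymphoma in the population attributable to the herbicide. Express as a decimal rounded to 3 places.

PAF ≈ 0.403

Let p₁ = 0.499, p₀ = 0.236.
Overall risk P(Y=1) = π·p₁ + (1−π)·p₀ = 0.607×0.499 + 0.393×0.236 = 0.39564.
Under exogeneity, PAF = [P(Y=1) − p₀] / P(Y=1).
PAF = (0.39564 − 0.236) / 0.39564 ≈ 0.4035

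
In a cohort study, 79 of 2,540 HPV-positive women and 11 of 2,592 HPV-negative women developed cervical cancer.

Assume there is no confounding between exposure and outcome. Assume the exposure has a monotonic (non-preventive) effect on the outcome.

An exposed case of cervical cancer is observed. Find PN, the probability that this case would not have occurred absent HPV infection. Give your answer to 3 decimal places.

PN ≈ 0.864

p₁ = P(outcome | exposed) = 79/2540 = 0.031102
p₀ = P(outcome | unexposed) = 11/2592 = 0.0042438
Under exogeneity and monotonicity, PN = (p₁ − p₀) / p₁.
PN = (0.031102 − 0.0042438) / 0.031102 = 0.026859 / 0.031102 ≈ 0.8636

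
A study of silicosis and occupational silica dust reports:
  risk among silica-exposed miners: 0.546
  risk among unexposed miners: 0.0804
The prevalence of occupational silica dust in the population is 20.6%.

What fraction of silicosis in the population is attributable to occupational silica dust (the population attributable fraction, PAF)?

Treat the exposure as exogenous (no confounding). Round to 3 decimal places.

Let p₁ = 0.546, p₀ = 0.0804.
Overall risk P(Y=1) = π·p₁ + (1−π)·p₀ = 0.206×0.546 + 0.794×0.0804 = 0.17631.
Under exogeneity, PAF = [P(Y=1) − p₀] / P(Y=1).
PAF = (0.17631 − 0.0804) / 0.17631 ≈ 0.5440

PAF ≈ 0.544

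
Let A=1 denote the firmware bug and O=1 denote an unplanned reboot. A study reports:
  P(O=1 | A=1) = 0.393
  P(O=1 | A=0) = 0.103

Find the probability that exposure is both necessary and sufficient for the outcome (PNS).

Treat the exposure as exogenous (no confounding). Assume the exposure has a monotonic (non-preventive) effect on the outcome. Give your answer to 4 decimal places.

PNS ≈ 0.2900

Let p₁ = 0.393, p₀ = 0.103.
Under exogeneity and monotonicity, PNS = p₁ − p₀.
PNS = 0.393 − 0.103 = 0.29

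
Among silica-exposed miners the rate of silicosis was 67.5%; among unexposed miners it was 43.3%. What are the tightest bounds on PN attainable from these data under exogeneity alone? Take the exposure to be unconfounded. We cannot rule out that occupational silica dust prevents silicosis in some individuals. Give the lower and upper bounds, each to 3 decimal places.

p₁ = 0.675, p₀ = 0.433.
Under exogeneity alone the bounds on PN are max{0,(p₁−p₀)/p₁} ≤ PN ≤ min{1,(1−p₀)/p₁}.
  lower = (p₁ − p₀)/p₁ = 0.242 / 0.675 ≈ 0.3585
  upper = min{1, (1 − p₀)/p₁} = 0.567 / 0.675 ≈ 0.8400

0.359 ≤ PN ≤ 0.840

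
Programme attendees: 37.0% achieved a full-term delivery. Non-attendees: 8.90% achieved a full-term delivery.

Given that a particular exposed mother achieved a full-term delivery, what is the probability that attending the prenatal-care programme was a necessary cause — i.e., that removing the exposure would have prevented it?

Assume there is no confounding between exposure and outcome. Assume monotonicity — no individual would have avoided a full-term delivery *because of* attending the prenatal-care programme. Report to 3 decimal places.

PN ≈ 0.759

p₁ = 0.37, p₀ = 0.089.
Under exogeneity and monotonicity, PN = (p₁ − p₀) / p₁.
PN = (0.37 − 0.089) / 0.37 = 0.281 / 0.37 ≈ 0.7595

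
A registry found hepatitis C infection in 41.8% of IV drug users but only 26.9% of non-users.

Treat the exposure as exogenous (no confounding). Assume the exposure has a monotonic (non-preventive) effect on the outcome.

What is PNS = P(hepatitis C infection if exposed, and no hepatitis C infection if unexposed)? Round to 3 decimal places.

PNS ≈ 0.149

p₁ = 0.418, p₀ = 0.269.
Under exogeneity and monotonicity, PNS = p₁ − p₀.
PNS = 0.418 − 0.269 = 0.149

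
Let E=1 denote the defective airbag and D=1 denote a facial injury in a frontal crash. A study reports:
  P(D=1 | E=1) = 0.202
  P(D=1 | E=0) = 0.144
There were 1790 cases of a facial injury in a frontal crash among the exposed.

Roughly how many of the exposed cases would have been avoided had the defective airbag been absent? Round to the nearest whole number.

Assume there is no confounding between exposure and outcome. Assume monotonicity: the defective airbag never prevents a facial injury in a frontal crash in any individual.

about 514 cases

Let p₁ = 0.202, p₀ = 0.144.
PN = (p₁ − p₀)/p₁ = (0.202 − 0.144) / 0.202 ≈ 0.28713.
Attributable cases ≈ PN × (exposed cases) = 0.28713 × 1790 ≈ 513.96.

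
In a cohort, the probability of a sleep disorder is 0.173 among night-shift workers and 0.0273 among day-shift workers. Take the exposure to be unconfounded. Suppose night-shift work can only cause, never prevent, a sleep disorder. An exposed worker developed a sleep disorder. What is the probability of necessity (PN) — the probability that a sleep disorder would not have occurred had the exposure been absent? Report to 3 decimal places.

Let p₁ = 0.173, p₀ = 0.0273.
Under exogeneity and monotonicity, PN = (p₁ − p₀) / p₁.
PN = (0.173 − 0.0273) / 0.173 = 0.1457 / 0.173 ≈ 0.8422

PN ≈ 0.842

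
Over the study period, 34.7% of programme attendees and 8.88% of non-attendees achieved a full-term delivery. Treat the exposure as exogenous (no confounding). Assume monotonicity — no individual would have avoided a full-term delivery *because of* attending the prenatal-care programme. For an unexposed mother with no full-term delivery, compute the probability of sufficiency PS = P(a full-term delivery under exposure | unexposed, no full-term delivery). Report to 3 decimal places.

PS ≈ 0.283

p₁ = 0.347, p₀ = 0.0888.
Under exogeneity and monotonicity, PS = (p₁ − p₀) / (1 − p₀).
PS = (0.347 − 0.0888) / (1 − 0.0888) = 0.2582 / 0.9112 ≈ 0.2834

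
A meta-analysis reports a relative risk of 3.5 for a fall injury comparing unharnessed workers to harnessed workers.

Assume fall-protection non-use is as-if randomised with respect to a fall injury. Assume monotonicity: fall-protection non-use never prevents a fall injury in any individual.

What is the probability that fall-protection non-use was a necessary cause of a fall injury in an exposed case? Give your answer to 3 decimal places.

Under exogeneity and monotonicity, PN = (RR − 1) / RR = 1 − 1/RR.
PN = (3.5 − 1) / 3.5 = 2.5 / 3.5 ≈ 0.7143

PN ≈ 0.714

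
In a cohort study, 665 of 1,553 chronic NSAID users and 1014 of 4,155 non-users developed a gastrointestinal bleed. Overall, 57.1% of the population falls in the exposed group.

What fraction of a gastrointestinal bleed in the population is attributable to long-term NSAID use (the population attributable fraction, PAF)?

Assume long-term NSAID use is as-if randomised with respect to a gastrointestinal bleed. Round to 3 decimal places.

PAF ≈ 0.301

p₁ = P(outcome | exposed) = 665/1553 = 0.4282
p₀ = P(outcome | unexposed) = 1014/4155 = 0.24404
Overall risk P(Y=1) = π·p₁ + (1−π)·p₀ = 0.571×0.4282 + 0.429×0.24404 = 0.3492.
Under exogeneity, PAF = [P(Y=1) − p₀] / P(Y=1).
PAF = (0.3492 − 0.24404) / 0.3492 ≈ 0.3011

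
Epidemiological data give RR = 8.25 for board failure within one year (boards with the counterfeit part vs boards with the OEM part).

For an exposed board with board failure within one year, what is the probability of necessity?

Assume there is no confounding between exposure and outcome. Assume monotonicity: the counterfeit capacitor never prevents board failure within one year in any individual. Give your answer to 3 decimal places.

Under exogeneity and monotonicity, PN = (RR − 1) / RR = 1 − 1/RR.
PN = (8.25 − 1) / 8.25 = 7.25 / 8.25 ≈ 0.8788

PN ≈ 0.879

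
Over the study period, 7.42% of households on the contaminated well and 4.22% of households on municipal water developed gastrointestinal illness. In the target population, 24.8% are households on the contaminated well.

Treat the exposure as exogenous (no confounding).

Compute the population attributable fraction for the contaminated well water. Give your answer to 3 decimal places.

PAF ≈ 0.158

p₁ = 0.0742, p₀ = 0.0422.
Overall risk P(Y=1) = π·p₁ + (1−π)·p₀ = 0.248×0.0742 + 0.752×0.0422 = 0.050136.
Under exogeneity, PAF = [P(Y=1) − p₀] / P(Y=1).
PAF = (0.050136 − 0.0422) / 0.050136 ≈ 0.1583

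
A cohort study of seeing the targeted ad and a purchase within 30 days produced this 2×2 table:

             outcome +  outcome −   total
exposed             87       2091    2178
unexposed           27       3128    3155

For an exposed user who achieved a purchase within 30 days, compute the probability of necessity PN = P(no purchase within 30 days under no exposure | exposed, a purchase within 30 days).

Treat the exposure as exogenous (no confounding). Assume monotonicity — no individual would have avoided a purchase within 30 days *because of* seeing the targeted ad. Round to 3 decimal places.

PN ≈ 0.786

p₁ = P(outcome | exposed) = 87/2178 = 0.039945
p₀ = P(outcome | unexposed) = 27/3155 = 0.0085578
Under exogeneity and monotonicity, PN = (p₁ − p₀)/p₁.
PN = (0.039945 − 0.0085578) / 0.039945 ≈ 0.7858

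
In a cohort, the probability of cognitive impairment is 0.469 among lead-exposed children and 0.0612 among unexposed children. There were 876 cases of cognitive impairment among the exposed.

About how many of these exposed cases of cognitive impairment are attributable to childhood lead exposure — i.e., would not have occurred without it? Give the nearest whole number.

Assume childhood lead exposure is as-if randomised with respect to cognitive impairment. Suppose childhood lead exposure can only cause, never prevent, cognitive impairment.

Let p₁ = 0.469, p₀ = 0.0612.
PN = (p₁ − p₀)/p₁ = (0.469 − 0.0612) / 0.469 ≈ 0.86951.
Attributable cases ≈ PN × (exposed cases) = 0.86951 × 876 ≈ 761.69.

about 762 cases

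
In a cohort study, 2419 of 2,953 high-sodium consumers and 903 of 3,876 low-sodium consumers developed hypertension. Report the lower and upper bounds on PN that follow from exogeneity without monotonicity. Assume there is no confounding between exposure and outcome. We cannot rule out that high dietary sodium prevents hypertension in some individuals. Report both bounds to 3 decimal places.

0.716 ≤ PN ≤ 0.936

p₁ = P(outcome | exposed) = 2419/2953 = 0.81917
p₀ = P(outcome | unexposed) = 903/3876 = 0.23297
Under exogeneity alone the bounds on PN are max{0,(p₁−p₀)/p₁} ≤ PN ≤ min{1,(1−p₀)/p₁}.
  lower = (p₁ − p₀)/p₁ = 0.58619 / 0.81917 ≈ 0.7156
  upper = min{1, (1 − p₀)/p₁} = 0.76703 / 0.81917 ≈ 0.9364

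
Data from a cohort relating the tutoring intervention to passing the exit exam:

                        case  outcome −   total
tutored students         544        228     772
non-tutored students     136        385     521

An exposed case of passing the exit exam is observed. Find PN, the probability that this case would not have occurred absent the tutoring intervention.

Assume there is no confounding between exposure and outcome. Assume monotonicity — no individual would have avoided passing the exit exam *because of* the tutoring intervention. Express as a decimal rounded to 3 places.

p₁ = P(outcome | exposed) = 544/772 = 0.70466
p₀ = P(outcome | unexposed) = 136/521 = 0.26104
Under exogeneity and monotonicity, PN = (p₁ − p₀) / p₁.
PN = (0.70466 − 0.26104) / 0.70466 = 0.44363 / 0.70466 ≈ 0.6296

PN ≈ 0.630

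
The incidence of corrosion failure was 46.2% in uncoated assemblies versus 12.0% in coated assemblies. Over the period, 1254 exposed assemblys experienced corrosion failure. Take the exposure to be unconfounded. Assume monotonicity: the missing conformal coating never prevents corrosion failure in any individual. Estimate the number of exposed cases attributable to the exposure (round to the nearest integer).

p₁ = 0.462, p₀ = 0.12.
PN = (p₁ − p₀)/p₁ = (0.462 − 0.12) / 0.462 ≈ 0.74026.
Attributable cases ≈ PN × (exposed cases) = 0.74026 × 1254 ≈ 928.29.

about 928 cases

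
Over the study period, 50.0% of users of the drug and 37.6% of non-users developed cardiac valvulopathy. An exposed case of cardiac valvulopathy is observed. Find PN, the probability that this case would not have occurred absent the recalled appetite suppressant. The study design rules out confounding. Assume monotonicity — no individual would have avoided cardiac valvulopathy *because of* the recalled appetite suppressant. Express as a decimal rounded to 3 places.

p₁ = 0.5, p₀ = 0.376.
Under exogeneity and monotonicity, PN = (p₁ − p₀) / p₁.
PN = (0.5 − 0.376) / 0.5 = 0.124 / 0.5 ≈ 0.2480

PN ≈ 0.248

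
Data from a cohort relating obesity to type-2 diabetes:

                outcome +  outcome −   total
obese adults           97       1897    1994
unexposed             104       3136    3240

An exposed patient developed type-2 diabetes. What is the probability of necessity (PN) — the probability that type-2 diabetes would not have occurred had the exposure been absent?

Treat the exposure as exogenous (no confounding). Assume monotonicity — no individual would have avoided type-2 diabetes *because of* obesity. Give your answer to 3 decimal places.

p₁ = P(outcome | exposed) = 97/1994 = 0.048646
p₀ = P(outcome | unexposed) = 104/3240 = 0.032099
Under exogeneity and monotonicity, PN = (p₁ − p₀) / p₁.
PN = (0.048646 − 0.032099) / 0.048646 = 0.016547 / 0.048646 ≈ 0.3402

PN ≈ 0.340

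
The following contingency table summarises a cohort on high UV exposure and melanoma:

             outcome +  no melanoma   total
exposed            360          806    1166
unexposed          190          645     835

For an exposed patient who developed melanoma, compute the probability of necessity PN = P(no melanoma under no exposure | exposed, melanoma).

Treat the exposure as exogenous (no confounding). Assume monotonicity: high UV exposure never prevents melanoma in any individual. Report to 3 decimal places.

PN ≈ 0.263

p₁ = P(outcome | exposed) = 360/1166 = 0.30875
p₀ = P(outcome | unexposed) = 190/835 = 0.22754
Under exogeneity and monotonicity, PN = (p₁ − p₀) / p₁.
PN = (0.30875 − 0.22754) / 0.30875 = 0.081203 / 0.30875 ≈ 0.2630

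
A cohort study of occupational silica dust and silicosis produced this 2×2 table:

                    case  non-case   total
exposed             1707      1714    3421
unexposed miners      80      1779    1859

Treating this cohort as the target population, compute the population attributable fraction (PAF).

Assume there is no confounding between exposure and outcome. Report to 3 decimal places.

PAF ≈ 0.873

p₁ = P(outcome | exposed) = 1707/3421 = 0.49898
p₀ = P(outcome | unexposed) = 80/1859 = 0.043034
Exposure prevalence π = 3421/5280 = 0.64792; overall risk P(Y=1) = 0.33845.
Under exogeneity, PAF = [P(Y=1) − p₀]/P(Y=1).
PAF = (0.33845 − 0.043034) / 0.33845 ≈ 0.8728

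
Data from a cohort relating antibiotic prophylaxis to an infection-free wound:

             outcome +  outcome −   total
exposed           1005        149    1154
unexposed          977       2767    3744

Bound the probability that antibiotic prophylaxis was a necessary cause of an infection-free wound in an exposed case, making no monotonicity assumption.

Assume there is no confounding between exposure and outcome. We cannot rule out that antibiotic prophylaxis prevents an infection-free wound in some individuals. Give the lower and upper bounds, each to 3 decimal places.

p₁ = P(outcome | exposed) = 1005/1154 = 0.87088
p₀ = P(outcome | unexposed) = 977/3744 = 0.26095
Under exogeneity alone the bounds on PN are max{0,(p₁−p₀)/p₁} ≤ PN ≤ min{1,(1−p₀)/p₁}.
  lower = (p₁ − p₀)/p₁ = 0.60993 / 0.87088 ≈ 0.7004
  upper = min{1, (1 − p₀)/p₁} = 0.73905 / 0.87088 ≈ 0.8486

0.700 ≤ PN ≤ 0.849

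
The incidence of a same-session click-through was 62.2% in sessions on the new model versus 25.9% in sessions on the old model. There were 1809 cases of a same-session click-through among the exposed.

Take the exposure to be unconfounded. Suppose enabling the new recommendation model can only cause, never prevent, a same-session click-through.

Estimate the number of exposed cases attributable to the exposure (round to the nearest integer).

p₁ = 0.622, p₀ = 0.259.
PN = (p₁ − p₀)/p₁ = (0.622 − 0.259) / 0.622 ≈ 0.58360.
Attributable cases ≈ PN × (exposed cases) = 0.58360 × 1809 ≈ 1055.73.

about 1056 cases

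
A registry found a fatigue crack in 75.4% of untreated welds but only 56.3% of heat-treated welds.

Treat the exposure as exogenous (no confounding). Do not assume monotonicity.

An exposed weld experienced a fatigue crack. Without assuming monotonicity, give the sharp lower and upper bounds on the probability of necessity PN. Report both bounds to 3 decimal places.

0.253 ≤ PN ≤ 0.580

p₁ = 0.754, p₀ = 0.563.
Under exogeneity alone the bounds on PN are max{0,(p₁−p₀)/p₁} ≤ PN ≤ min{1,(1−p₀)/p₁}.
  lower = (p₁ − p₀)/p₁ = 0.191 / 0.754 ≈ 0.2533
  upper = min{1, (1 − p₀)/p₁} = 0.437 / 0.754 ≈ 0.5796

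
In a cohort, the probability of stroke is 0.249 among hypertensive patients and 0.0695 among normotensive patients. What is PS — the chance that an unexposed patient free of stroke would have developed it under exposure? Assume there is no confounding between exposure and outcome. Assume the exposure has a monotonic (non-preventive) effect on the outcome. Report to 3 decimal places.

Let p₁ = 0.249, p₀ = 0.0695.
Under exogeneity and monotonicity, PS = (p₁ − p₀) / (1 − p₀).
PS = (0.249 − 0.0695) / (1 − 0.0695) = 0.1795 / 0.9305 ≈ 0.1929

PS ≈ 0.193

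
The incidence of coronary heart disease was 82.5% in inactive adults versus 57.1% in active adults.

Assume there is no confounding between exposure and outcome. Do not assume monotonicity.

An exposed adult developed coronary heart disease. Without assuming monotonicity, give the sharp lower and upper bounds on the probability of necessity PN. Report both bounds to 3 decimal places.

p₁ = 0.825, p₀ = 0.571.
Under exogeneity alone the bounds on PN are max{0,(p₁−p₀)/p₁} ≤ PN ≤ min{1,(1−p₀)/p₁}.
  lower = (p₁ − p₀)/p₁ = 0.254 / 0.825 ≈ 0.3079
  upper = min{1, (1 − p₀)/p₁} = 0.429 / 0.825 ≈ 0.5200

0.308 ≤ PN ≤ 0.520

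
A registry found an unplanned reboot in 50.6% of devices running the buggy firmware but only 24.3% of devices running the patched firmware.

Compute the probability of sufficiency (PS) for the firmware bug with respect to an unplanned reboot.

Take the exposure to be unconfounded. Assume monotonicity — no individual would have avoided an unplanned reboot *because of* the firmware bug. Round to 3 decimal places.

p₁ = 0.506, p₀ = 0.243.
Under exogeneity and monotonicity, PS = (p₁ − p₀) / (1 − p₀).
PS = (0.506 − 0.243) / (1 − 0.243) = 0.263 / 0.757 ≈ 0.3474

PS ≈ 0.347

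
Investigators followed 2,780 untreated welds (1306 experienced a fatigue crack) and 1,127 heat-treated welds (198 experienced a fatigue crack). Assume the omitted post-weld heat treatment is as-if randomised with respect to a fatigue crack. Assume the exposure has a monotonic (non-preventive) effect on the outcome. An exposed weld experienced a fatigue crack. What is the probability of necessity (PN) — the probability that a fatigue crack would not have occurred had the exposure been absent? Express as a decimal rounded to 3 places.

PN ≈ 0.626

p₁ = P(outcome | exposed) = 1306/2780 = 0.46978
p₀ = P(outcome | unexposed) = 198/1127 = 0.17569
Under exogeneity and monotonicity, PN = (p₁ − p₀) / p₁.
PN = (0.46978 − 0.17569) / 0.46978 = 0.2941 / 0.46978 ≈ 0.6260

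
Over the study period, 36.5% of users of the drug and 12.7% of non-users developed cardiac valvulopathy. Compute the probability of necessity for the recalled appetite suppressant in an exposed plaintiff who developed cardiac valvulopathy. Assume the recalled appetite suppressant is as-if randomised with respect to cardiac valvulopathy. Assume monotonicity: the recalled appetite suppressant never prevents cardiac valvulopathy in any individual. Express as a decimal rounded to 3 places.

p₁ = 0.365, p₀ = 0.127.
Under exogeneity and monotonicity, PN = (p₁ − p₀) / p₁.
PN = (0.365 − 0.127) / 0.365 = 0.238 / 0.365 ≈ 0.6521

PN ≈ 0.652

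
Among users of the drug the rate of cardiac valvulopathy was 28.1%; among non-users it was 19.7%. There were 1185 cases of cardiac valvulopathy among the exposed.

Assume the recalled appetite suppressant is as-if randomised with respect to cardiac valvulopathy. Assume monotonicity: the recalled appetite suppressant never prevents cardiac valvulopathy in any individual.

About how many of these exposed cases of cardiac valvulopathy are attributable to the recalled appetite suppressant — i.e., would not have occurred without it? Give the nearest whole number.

about 354 cases

p₁ = 0.281, p₀ = 0.197.
PN = (p₁ − p₀)/p₁ = (0.281 − 0.197) / 0.281 ≈ 0.29893.
Attributable cases ≈ PN × (exposed cases) = 0.29893 × 1185 ≈ 354.23.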